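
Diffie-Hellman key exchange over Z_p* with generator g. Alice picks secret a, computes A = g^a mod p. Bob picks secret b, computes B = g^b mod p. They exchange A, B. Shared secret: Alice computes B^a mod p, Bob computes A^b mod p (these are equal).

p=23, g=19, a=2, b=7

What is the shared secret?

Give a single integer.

Answer: 18

Derivation:
A = 19^2 mod 23  (bits of 2 = 10)
  bit 0 = 1: r = r^2 * 19 mod 23 = 1^2 * 19 = 1*19 = 19
  bit 1 = 0: r = r^2 mod 23 = 19^2 = 16
  -> A = 16
B = 19^7 mod 23  (bits of 7 = 111)
  bit 0 = 1: r = r^2 * 19 mod 23 = 1^2 * 19 = 1*19 = 19
  bit 1 = 1: r = r^2 * 19 mod 23 = 19^2 * 19 = 16*19 = 5
  bit 2 = 1: r = r^2 * 19 mod 23 = 5^2 * 19 = 2*19 = 15
  -> B = 15
s = B^a = 15^2 mod 23  (bits of 2 = 10)
  bit 0 = 1: r = r^2 * 15 mod 23 = 1^2 * 15 = 1*15 = 15
  bit 1 = 0: r = r^2 mod 23 = 15^2 = 18
  -> s = B^a = 18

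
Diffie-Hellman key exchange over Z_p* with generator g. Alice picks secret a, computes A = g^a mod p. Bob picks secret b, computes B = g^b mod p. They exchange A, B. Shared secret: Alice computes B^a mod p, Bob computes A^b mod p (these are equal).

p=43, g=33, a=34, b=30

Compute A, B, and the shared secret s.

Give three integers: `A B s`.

Answer: 38 41 21

Derivation:
A = 33^34 mod 43  (bits of 34 = 100010)
  bit 0 = 1: r = r^2 * 33 mod 43 = 1^2 * 33 = 1*33 = 33
  bit 1 = 0: r = r^2 mod 43 = 33^2 = 14
  bit 2 = 0: r = r^2 mod 43 = 14^2 = 24
  bit 3 = 0: r = r^2 mod 43 = 24^2 = 17
  bit 4 = 1: r = r^2 * 33 mod 43 = 17^2 * 33 = 31*33 = 34
  bit 5 = 0: r = r^2 mod 43 = 34^2 = 38
  -> A = 38
B = 33^30 mod 43  (bits of 30 = 11110)
  bit 0 = 1: r = r^2 * 33 mod 43 = 1^2 * 33 = 1*33 = 33
  bit 1 = 1: r = r^2 * 33 mod 43 = 33^2 * 33 = 14*33 = 32
  bit 2 = 1: r = r^2 * 33 mod 43 = 32^2 * 33 = 35*33 = 37
  bit 3 = 1: r = r^2 * 33 mod 43 = 37^2 * 33 = 36*33 = 27
  bit 4 = 0: r = r^2 mod 43 = 27^2 = 41
  -> B = 41
s = B^a = 41^34 mod 43  (bits of 34 = 100010)
  bit 0 = 1: r = r^2 * 41 mod 43 = 1^2 * 41 = 1*41 = 41
  bit 1 = 0: r = r^2 mod 43 = 41^2 = 4
  bit 2 = 0: r = r^2 mod 43 = 4^2 = 16
  bit 3 = 0: r = r^2 mod 43 = 16^2 = 41
  bit 4 = 1: r = r^2 * 41 mod 43 = 41^2 * 41 = 4*41 = 35
  bit 5 = 0: r = r^2 mod 43 = 35^2 = 21
  -> s = B^a = 21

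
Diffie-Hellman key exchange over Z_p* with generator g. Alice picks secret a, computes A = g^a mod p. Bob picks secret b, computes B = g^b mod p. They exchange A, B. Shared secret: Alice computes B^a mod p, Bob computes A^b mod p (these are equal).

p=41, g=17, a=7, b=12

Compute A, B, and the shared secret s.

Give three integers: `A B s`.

A = 17^7 mod 41  (bits of 7 = 111)
  bit 0 = 1: r = r^2 * 17 mod 41 = 1^2 * 17 = 1*17 = 17
  bit 1 = 1: r = r^2 * 17 mod 41 = 17^2 * 17 = 2*17 = 34
  bit 2 = 1: r = r^2 * 17 mod 41 = 34^2 * 17 = 8*17 = 13
  -> A = 13
B = 17^12 mod 41  (bits of 12 = 1100)
  bit 0 = 1: r = r^2 * 17 mod 41 = 1^2 * 17 = 1*17 = 17
  bit 1 = 1: r = r^2 * 17 mod 41 = 17^2 * 17 = 2*17 = 34
  bit 2 = 0: r = r^2 mod 41 = 34^2 = 8
  bit 3 = 0: r = r^2 mod 41 = 8^2 = 23
  -> B = 23
s = B^a = 23^7 mod 41  (bits of 7 = 111)
  bit 0 = 1: r = r^2 * 23 mod 41 = 1^2 * 23 = 1*23 = 23
  bit 1 = 1: r = r^2 * 23 mod 41 = 23^2 * 23 = 37*23 = 31
  bit 2 = 1: r = r^2 * 23 mod 41 = 31^2 * 23 = 18*23 = 4
  -> s = B^a = 4

Answer: 13 23 4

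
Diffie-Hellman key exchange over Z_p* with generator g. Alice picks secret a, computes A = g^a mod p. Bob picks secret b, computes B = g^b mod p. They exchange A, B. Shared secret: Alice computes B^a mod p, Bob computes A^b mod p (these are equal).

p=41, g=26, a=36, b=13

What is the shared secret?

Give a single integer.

Answer: 23

Derivation:
A = 26^36 mod 41  (bits of 36 = 100100)
  bit 0 = 1: r = r^2 * 26 mod 41 = 1^2 * 26 = 1*26 = 26
  bit 1 = 0: r = r^2 mod 41 = 26^2 = 20
  bit 2 = 0: r = r^2 mod 41 = 20^2 = 31
  bit 3 = 1: r = r^2 * 26 mod 41 = 31^2 * 26 = 18*26 = 17
  bit 4 = 0: r = r^2 mod 41 = 17^2 = 2
  bit 5 = 0: r = r^2 mod 41 = 2^2 = 4
  -> A = 4
B = 26^13 mod 41  (bits of 13 = 1101)
  bit 0 = 1: r = r^2 * 26 mod 41 = 1^2 * 26 = 1*26 = 26
  bit 1 = 1: r = r^2 * 26 mod 41 = 26^2 * 26 = 20*26 = 28
  bit 2 = 0: r = r^2 mod 41 = 28^2 = 5
  bit 3 = 1: r = r^2 * 26 mod 41 = 5^2 * 26 = 25*26 = 35
  -> B = 35
s = B^a = 35^36 mod 41  (bits of 36 = 100100)
  bit 0 = 1: r = r^2 * 35 mod 41 = 1^2 * 35 = 1*35 = 35
  bit 1 = 0: r = r^2 mod 41 = 35^2 = 36
  bit 2 = 0: r = r^2 mod 41 = 36^2 = 25
  bit 3 = 1: r = r^2 * 35 mod 41 = 25^2 * 35 = 10*35 = 22
  bit 4 = 0: r = r^2 mod 41 = 22^2 = 33
  bit 5 = 0: r = r^2 mod 41 = 33^2 = 23
  -> s = B^a = 23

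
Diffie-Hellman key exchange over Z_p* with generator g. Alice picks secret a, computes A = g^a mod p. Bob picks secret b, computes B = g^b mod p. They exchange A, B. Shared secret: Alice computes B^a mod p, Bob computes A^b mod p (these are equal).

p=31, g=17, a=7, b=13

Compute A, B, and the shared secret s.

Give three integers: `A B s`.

A = 17^7 mod 31  (bits of 7 = 111)
  bit 0 = 1: r = r^2 * 17 mod 31 = 1^2 * 17 = 1*17 = 17
  bit 1 = 1: r = r^2 * 17 mod 31 = 17^2 * 17 = 10*17 = 15
  bit 2 = 1: r = r^2 * 17 mod 31 = 15^2 * 17 = 8*17 = 12
  -> A = 12
B = 17^13 mod 31  (bits of 13 = 1101)
  bit 0 = 1: r = r^2 * 17 mod 31 = 1^2 * 17 = 1*17 = 17
  bit 1 = 1: r = r^2 * 17 mod 31 = 17^2 * 17 = 10*17 = 15
  bit 2 = 0: r = r^2 mod 31 = 15^2 = 8
  bit 3 = 1: r = r^2 * 17 mod 31 = 8^2 * 17 = 2*17 = 3
  -> B = 3
s = B^a = 3^7 mod 31  (bits of 7 = 111)
  bit 0 = 1: r = r^2 * 3 mod 31 = 1^2 * 3 = 1*3 = 3
  bit 1 = 1: r = r^2 * 3 mod 31 = 3^2 * 3 = 9*3 = 27
  bit 2 = 1: r = r^2 * 3 mod 31 = 27^2 * 3 = 16*3 = 17
  -> s = B^a = 17

Answer: 12 3 17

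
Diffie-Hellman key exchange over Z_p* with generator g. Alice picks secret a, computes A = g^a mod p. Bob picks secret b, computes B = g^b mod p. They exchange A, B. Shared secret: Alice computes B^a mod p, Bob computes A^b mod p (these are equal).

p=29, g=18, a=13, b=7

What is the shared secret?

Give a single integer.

Answer: 17

Derivation:
A = 18^13 mod 29  (bits of 13 = 1101)
  bit 0 = 1: r = r^2 * 18 mod 29 = 1^2 * 18 = 1*18 = 18
  bit 1 = 1: r = r^2 * 18 mod 29 = 18^2 * 18 = 5*18 = 3
  bit 2 = 0: r = r^2 mod 29 = 3^2 = 9
  bit 3 = 1: r = r^2 * 18 mod 29 = 9^2 * 18 = 23*18 = 8
  -> A = 8
B = 18^7 mod 29  (bits of 7 = 111)
  bit 0 = 1: r = r^2 * 18 mod 29 = 1^2 * 18 = 1*18 = 18
  bit 1 = 1: r = r^2 * 18 mod 29 = 18^2 * 18 = 5*18 = 3
  bit 2 = 1: r = r^2 * 18 mod 29 = 3^2 * 18 = 9*18 = 17
  -> B = 17
s = B^a = 17^13 mod 29  (bits of 13 = 1101)
  bit 0 = 1: r = r^2 * 17 mod 29 = 1^2 * 17 = 1*17 = 17
  bit 1 = 1: r = r^2 * 17 mod 29 = 17^2 * 17 = 28*17 = 12
  bit 2 = 0: r = r^2 mod 29 = 12^2 = 28
  bit 3 = 1: r = r^2 * 17 mod 29 = 28^2 * 17 = 1*17 = 17
  -> s = B^a = 17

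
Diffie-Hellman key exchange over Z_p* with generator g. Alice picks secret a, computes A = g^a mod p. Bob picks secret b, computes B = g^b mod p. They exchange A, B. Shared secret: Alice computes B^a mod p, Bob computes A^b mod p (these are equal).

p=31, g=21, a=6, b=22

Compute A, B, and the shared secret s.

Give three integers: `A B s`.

Answer: 2 20 4

Derivation:
A = 21^6 mod 31  (bits of 6 = 110)
  bit 0 = 1: r = r^2 * 21 mod 31 = 1^2 * 21 = 1*21 = 21
  bit 1 = 1: r = r^2 * 21 mod 31 = 21^2 * 21 = 7*21 = 23
  bit 2 = 0: r = r^2 mod 31 = 23^2 = 2
  -> A = 2
B = 21^22 mod 31  (bits of 22 = 10110)
  bit 0 = 1: r = r^2 * 21 mod 31 = 1^2 * 21 = 1*21 = 21
  bit 1 = 0: r = r^2 mod 31 = 21^2 = 7
  bit 2 = 1: r = r^2 * 21 mod 31 = 7^2 * 21 = 18*21 = 6
  bit 3 = 1: r = r^2 * 21 mod 31 = 6^2 * 21 = 5*21 = 12
  bit 4 = 0: r = r^2 mod 31 = 12^2 = 20
  -> B = 20
s = B^a = 20^6 mod 31  (bits of 6 = 110)
  bit 0 = 1: r = r^2 * 20 mod 31 = 1^2 * 20 = 1*20 = 20
  bit 1 = 1: r = r^2 * 20 mod 31 = 20^2 * 20 = 28*20 = 2
  bit 2 = 0: r = r^2 mod 31 = 2^2 = 4
  -> s = B^a = 4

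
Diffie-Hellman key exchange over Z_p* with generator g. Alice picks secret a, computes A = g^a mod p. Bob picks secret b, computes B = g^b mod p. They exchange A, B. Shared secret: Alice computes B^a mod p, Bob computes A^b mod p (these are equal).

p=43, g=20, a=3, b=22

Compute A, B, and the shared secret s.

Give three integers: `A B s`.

A = 20^3 mod 43  (bits of 3 = 11)
  bit 0 = 1: r = r^2 * 20 mod 43 = 1^2 * 20 = 1*20 = 20
  bit 1 = 1: r = r^2 * 20 mod 43 = 20^2 * 20 = 13*20 = 2
  -> A = 2
B = 20^22 mod 43  (bits of 22 = 10110)
  bit 0 = 1: r = r^2 * 20 mod 43 = 1^2 * 20 = 1*20 = 20
  bit 1 = 0: r = r^2 mod 43 = 20^2 = 13
  bit 2 = 1: r = r^2 * 20 mod 43 = 13^2 * 20 = 40*20 = 26
  bit 3 = 1: r = r^2 * 20 mod 43 = 26^2 * 20 = 31*20 = 18
  bit 4 = 0: r = r^2 mod 43 = 18^2 = 23
  -> B = 23
s = B^a = 23^3 mod 43  (bits of 3 = 11)
  bit 0 = 1: r = r^2 * 23 mod 43 = 1^2 * 23 = 1*23 = 23
  bit 1 = 1: r = r^2 * 23 mod 43 = 23^2 * 23 = 13*23 = 41
  -> s = B^a = 41

Answer: 2 23 41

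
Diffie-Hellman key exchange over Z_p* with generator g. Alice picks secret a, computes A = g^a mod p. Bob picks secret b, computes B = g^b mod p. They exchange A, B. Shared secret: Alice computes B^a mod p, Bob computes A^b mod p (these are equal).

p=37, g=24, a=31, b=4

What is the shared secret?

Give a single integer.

A = 24^31 mod 37  (bits of 31 = 11111)
  bit 0 = 1: r = r^2 * 24 mod 37 = 1^2 * 24 = 1*24 = 24
  bit 1 = 1: r = r^2 * 24 mod 37 = 24^2 * 24 = 21*24 = 23
  bit 2 = 1: r = r^2 * 24 mod 37 = 23^2 * 24 = 11*24 = 5
  bit 3 = 1: r = r^2 * 24 mod 37 = 5^2 * 24 = 25*24 = 8
  bit 4 = 1: r = r^2 * 24 mod 37 = 8^2 * 24 = 27*24 = 19
  -> A = 19
B = 24^4 mod 37  (bits of 4 = 100)
  bit 0 = 1: r = r^2 * 24 mod 37 = 1^2 * 24 = 1*24 = 24
  bit 1 = 0: r = r^2 mod 37 = 24^2 = 21
  bit 2 = 0: r = r^2 mod 37 = 21^2 = 34
  -> B = 34
s = B^a = 34^31 mod 37  (bits of 31 = 11111)
  bit 0 = 1: r = r^2 * 34 mod 37 = 1^2 * 34 = 1*34 = 34
  bit 1 = 1: r = r^2 * 34 mod 37 = 34^2 * 34 = 9*34 = 10
  bit 2 = 1: r = r^2 * 34 mod 37 = 10^2 * 34 = 26*34 = 33
  bit 3 = 1: r = r^2 * 34 mod 37 = 33^2 * 34 = 16*34 = 26
  bit 4 = 1: r = r^2 * 34 mod 37 = 26^2 * 34 = 10*34 = 7
  -> s = B^a = 7

Answer: 7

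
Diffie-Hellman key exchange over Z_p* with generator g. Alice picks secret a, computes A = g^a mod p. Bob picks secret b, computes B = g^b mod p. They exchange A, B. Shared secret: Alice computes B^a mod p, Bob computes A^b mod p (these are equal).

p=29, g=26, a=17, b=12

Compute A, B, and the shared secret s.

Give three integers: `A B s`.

A = 26^17 mod 29  (bits of 17 = 10001)
  bit 0 = 1: r = r^2 * 26 mod 29 = 1^2 * 26 = 1*26 = 26
  bit 1 = 0: r = r^2 mod 29 = 26^2 = 9
  bit 2 = 0: r = r^2 mod 29 = 9^2 = 23
  bit 3 = 0: r = r^2 mod 29 = 23^2 = 7
  bit 4 = 1: r = r^2 * 26 mod 29 = 7^2 * 26 = 20*26 = 27
  -> A = 27
B = 26^12 mod 29  (bits of 12 = 1100)
  bit 0 = 1: r = r^2 * 26 mod 29 = 1^2 * 26 = 1*26 = 26
  bit 1 = 1: r = r^2 * 26 mod 29 = 26^2 * 26 = 9*26 = 2
  bit 2 = 0: r = r^2 mod 29 = 2^2 = 4
  bit 3 = 0: r = r^2 mod 29 = 4^2 = 16
  -> B = 16
s = B^a = 16^17 mod 29  (bits of 17 = 10001)
  bit 0 = 1: r = r^2 * 16 mod 29 = 1^2 * 16 = 1*16 = 16
  bit 1 = 0: r = r^2 mod 29 = 16^2 = 24
  bit 2 = 0: r = r^2 mod 29 = 24^2 = 25
  bit 3 = 0: r = r^2 mod 29 = 25^2 = 16
  bit 4 = 1: r = r^2 * 16 mod 29 = 16^2 * 16 = 24*16 = 7
  -> s = B^a = 7

Answer: 27 16 7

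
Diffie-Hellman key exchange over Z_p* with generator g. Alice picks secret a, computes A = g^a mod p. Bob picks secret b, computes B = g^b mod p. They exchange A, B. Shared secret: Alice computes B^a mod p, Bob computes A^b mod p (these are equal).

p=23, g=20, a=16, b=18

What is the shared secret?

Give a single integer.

Answer: 9

Derivation:
A = 20^16 mod 23  (bits of 16 = 10000)
  bit 0 = 1: r = r^2 * 20 mod 23 = 1^2 * 20 = 1*20 = 20
  bit 1 = 0: r = r^2 mod 23 = 20^2 = 9
  bit 2 = 0: r = r^2 mod 23 = 9^2 = 12
  bit 3 = 0: r = r^2 mod 23 = 12^2 = 6
  bit 4 = 0: r = r^2 mod 23 = 6^2 = 13
  -> A = 13
B = 20^18 mod 23  (bits of 18 = 10010)
  bit 0 = 1: r = r^2 * 20 mod 23 = 1^2 * 20 = 1*20 = 20
  bit 1 = 0: r = r^2 mod 23 = 20^2 = 9
  bit 2 = 0: r = r^2 mod 23 = 9^2 = 12
  bit 3 = 1: r = r^2 * 20 mod 23 = 12^2 * 20 = 6*20 = 5
  bit 4 = 0: r = r^2 mod 23 = 5^2 = 2
  -> B = 2
s = B^a = 2^16 mod 23  (bits of 16 = 10000)
  bit 0 = 1: r = r^2 * 2 mod 23 = 1^2 * 2 = 1*2 = 2
  bit 1 = 0: r = r^2 mod 23 = 2^2 = 4
  bit 2 = 0: r = r^2 mod 23 = 4^2 = 16
  bit 3 = 0: r = r^2 mod 23 = 16^2 = 3
  bit 4 = 0: r = r^2 mod 23 = 3^2 = 9
  -> s = B^a = 9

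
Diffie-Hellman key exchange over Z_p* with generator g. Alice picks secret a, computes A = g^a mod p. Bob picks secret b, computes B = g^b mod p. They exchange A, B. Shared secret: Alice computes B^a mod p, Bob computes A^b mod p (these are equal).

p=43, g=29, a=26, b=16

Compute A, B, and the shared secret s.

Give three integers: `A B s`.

A = 29^26 mod 43  (bits of 26 = 11010)
  bit 0 = 1: r = r^2 * 29 mod 43 = 1^2 * 29 = 1*29 = 29
  bit 1 = 1: r = r^2 * 29 mod 43 = 29^2 * 29 = 24*29 = 8
  bit 2 = 0: r = r^2 mod 43 = 8^2 = 21
  bit 3 = 1: r = r^2 * 29 mod 43 = 21^2 * 29 = 11*29 = 18
  bit 4 = 0: r = r^2 mod 43 = 18^2 = 23
  -> A = 23
B = 29^16 mod 43  (bits of 16 = 10000)
  bit 0 = 1: r = r^2 * 29 mod 43 = 1^2 * 29 = 1*29 = 29
  bit 1 = 0: r = r^2 mod 43 = 29^2 = 24
  bit 2 = 0: r = r^2 mod 43 = 24^2 = 17
  bit 3 = 0: r = r^2 mod 43 = 17^2 = 31
  bit 4 = 0: r = r^2 mod 43 = 31^2 = 15
  -> B = 15
s = B^a = 15^26 mod 43  (bits of 26 = 11010)
  bit 0 = 1: r = r^2 * 15 mod 43 = 1^2 * 15 = 1*15 = 15
  bit 1 = 1: r = r^2 * 15 mod 43 = 15^2 * 15 = 10*15 = 21
  bit 2 = 0: r = r^2 mod 43 = 21^2 = 11
  bit 3 = 1: r = r^2 * 15 mod 43 = 11^2 * 15 = 35*15 = 9
  bit 4 = 0: r = r^2 mod 43 = 9^2 = 38
  -> s = B^a = 38

Answer: 23 15 38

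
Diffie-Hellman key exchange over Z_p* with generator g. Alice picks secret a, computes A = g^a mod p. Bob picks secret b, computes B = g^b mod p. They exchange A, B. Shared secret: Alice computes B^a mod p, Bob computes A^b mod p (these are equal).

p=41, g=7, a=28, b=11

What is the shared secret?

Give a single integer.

A = 7^28 mod 41  (bits of 28 = 11100)
  bit 0 = 1: r = r^2 * 7 mod 41 = 1^2 * 7 = 1*7 = 7
  bit 1 = 1: r = r^2 * 7 mod 41 = 7^2 * 7 = 8*7 = 15
  bit 2 = 1: r = r^2 * 7 mod 41 = 15^2 * 7 = 20*7 = 17
  bit 3 = 0: r = r^2 mod 41 = 17^2 = 2
  bit 4 = 0: r = r^2 mod 41 = 2^2 = 4
  -> A = 4
B = 7^11 mod 41  (bits of 11 = 1011)
  bit 0 = 1: r = r^2 * 7 mod 41 = 1^2 * 7 = 1*7 = 7
  bit 1 = 0: r = r^2 mod 41 = 7^2 = 8
  bit 2 = 1: r = r^2 * 7 mod 41 = 8^2 * 7 = 23*7 = 38
  bit 3 = 1: r = r^2 * 7 mod 41 = 38^2 * 7 = 9*7 = 22
  -> B = 22
s = B^a = 22^28 mod 41  (bits of 28 = 11100)
  bit 0 = 1: r = r^2 * 22 mod 41 = 1^2 * 22 = 1*22 = 22
  bit 1 = 1: r = r^2 * 22 mod 41 = 22^2 * 22 = 33*22 = 29
  bit 2 = 1: r = r^2 * 22 mod 41 = 29^2 * 22 = 21*22 = 11
  bit 3 = 0: r = r^2 mod 41 = 11^2 = 39
  bit 4 = 0: r = r^2 mod 41 = 39^2 = 4
  -> s = B^a = 4

Answer: 4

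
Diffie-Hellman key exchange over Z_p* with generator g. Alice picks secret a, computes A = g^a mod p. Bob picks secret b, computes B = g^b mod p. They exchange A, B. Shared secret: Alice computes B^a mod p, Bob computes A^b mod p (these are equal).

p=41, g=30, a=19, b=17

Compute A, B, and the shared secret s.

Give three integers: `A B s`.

A = 30^19 mod 41  (bits of 19 = 10011)
  bit 0 = 1: r = r^2 * 30 mod 41 = 1^2 * 30 = 1*30 = 30
  bit 1 = 0: r = r^2 mod 41 = 30^2 = 39
  bit 2 = 0: r = r^2 mod 41 = 39^2 = 4
  bit 3 = 1: r = r^2 * 30 mod 41 = 4^2 * 30 = 16*30 = 29
  bit 4 = 1: r = r^2 * 30 mod 41 = 29^2 * 30 = 21*30 = 15
  -> A = 15
B = 30^17 mod 41  (bits of 17 = 10001)
  bit 0 = 1: r = r^2 * 30 mod 41 = 1^2 * 30 = 1*30 = 30
  bit 1 = 0: r = r^2 mod 41 = 30^2 = 39
  bit 2 = 0: r = r^2 mod 41 = 39^2 = 4
  bit 3 = 0: r = r^2 mod 41 = 4^2 = 16
  bit 4 = 1: r = r^2 * 30 mod 41 = 16^2 * 30 = 10*30 = 13
  -> B = 13
s = B^a = 13^19 mod 41  (bits of 19 = 10011)
  bit 0 = 1: r = r^2 * 13 mod 41 = 1^2 * 13 = 1*13 = 13
  bit 1 = 0: r = r^2 mod 41 = 13^2 = 5
  bit 2 = 0: r = r^2 mod 41 = 5^2 = 25
  bit 3 = 1: r = r^2 * 13 mod 41 = 25^2 * 13 = 10*13 = 7
  bit 4 = 1: r = r^2 * 13 mod 41 = 7^2 * 13 = 8*13 = 22
  -> s = B^a = 22

Answer: 15 13 22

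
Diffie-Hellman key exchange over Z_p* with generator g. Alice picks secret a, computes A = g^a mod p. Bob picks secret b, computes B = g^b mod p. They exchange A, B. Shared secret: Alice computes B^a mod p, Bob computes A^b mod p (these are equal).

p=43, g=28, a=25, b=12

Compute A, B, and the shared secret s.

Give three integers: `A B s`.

A = 28^25 mod 43  (bits of 25 = 11001)
  bit 0 = 1: r = r^2 * 28 mod 43 = 1^2 * 28 = 1*28 = 28
  bit 1 = 1: r = r^2 * 28 mod 43 = 28^2 * 28 = 10*28 = 22
  bit 2 = 0: r = r^2 mod 43 = 22^2 = 11
  bit 3 = 0: r = r^2 mod 43 = 11^2 = 35
  bit 4 = 1: r = r^2 * 28 mod 43 = 35^2 * 28 = 21*28 = 29
  -> A = 29
B = 28^12 mod 43  (bits of 12 = 1100)
  bit 0 = 1: r = r^2 * 28 mod 43 = 1^2 * 28 = 1*28 = 28
  bit 1 = 1: r = r^2 * 28 mod 43 = 28^2 * 28 = 10*28 = 22
  bit 2 = 0: r = r^2 mod 43 = 22^2 = 11
  bit 3 = 0: r = r^2 mod 43 = 11^2 = 35
  -> B = 35
s = B^a = 35^25 mod 43  (bits of 25 = 11001)
  bit 0 = 1: r = r^2 * 35 mod 43 = 1^2 * 35 = 1*35 = 35
  bit 1 = 1: r = r^2 * 35 mod 43 = 35^2 * 35 = 21*35 = 4
  bit 2 = 0: r = r^2 mod 43 = 4^2 = 16
  bit 3 = 0: r = r^2 mod 43 = 16^2 = 41
  bit 4 = 1: r = r^2 * 35 mod 43 = 41^2 * 35 = 4*35 = 11
  -> s = B^a = 11

Answer: 29 35 11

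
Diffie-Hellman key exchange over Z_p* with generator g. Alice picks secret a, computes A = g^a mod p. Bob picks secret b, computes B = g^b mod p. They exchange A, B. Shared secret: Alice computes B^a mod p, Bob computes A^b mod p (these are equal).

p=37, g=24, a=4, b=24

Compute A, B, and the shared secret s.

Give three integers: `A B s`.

Answer: 34 26 26

Derivation:
A = 24^4 mod 37  (bits of 4 = 100)
  bit 0 = 1: r = r^2 * 24 mod 37 = 1^2 * 24 = 1*24 = 24
  bit 1 = 0: r = r^2 mod 37 = 24^2 = 21
  bit 2 = 0: r = r^2 mod 37 = 21^2 = 34
  -> A = 34
B = 24^24 mod 37  (bits of 24 = 11000)
  bit 0 = 1: r = r^2 * 24 mod 37 = 1^2 * 24 = 1*24 = 24
  bit 1 = 1: r = r^2 * 24 mod 37 = 24^2 * 24 = 21*24 = 23
  bit 2 = 0: r = r^2 mod 37 = 23^2 = 11
  bit 3 = 0: r = r^2 mod 37 = 11^2 = 10
  bit 4 = 0: r = r^2 mod 37 = 10^2 = 26
  -> B = 26
s = B^a = 26^4 mod 37  (bits of 4 = 100)
  bit 0 = 1: r = r^2 * 26 mod 37 = 1^2 * 26 = 1*26 = 26
  bit 1 = 0: r = r^2 mod 37 = 26^2 = 10
  bit 2 = 0: r = r^2 mod 37 = 10^2 = 26
  -> s = B^a = 26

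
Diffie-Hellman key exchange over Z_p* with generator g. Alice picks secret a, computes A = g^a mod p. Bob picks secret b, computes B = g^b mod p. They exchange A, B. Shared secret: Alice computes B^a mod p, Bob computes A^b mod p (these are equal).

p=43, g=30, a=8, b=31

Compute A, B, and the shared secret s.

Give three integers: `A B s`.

Answer: 38 28 24

Derivation:
A = 30^8 mod 43  (bits of 8 = 1000)
  bit 0 = 1: r = r^2 * 30 mod 43 = 1^2 * 30 = 1*30 = 30
  bit 1 = 0: r = r^2 mod 43 = 30^2 = 40
  bit 2 = 0: r = r^2 mod 43 = 40^2 = 9
  bit 3 = 0: r = r^2 mod 43 = 9^2 = 38
  -> A = 38
B = 30^31 mod 43  (bits of 31 = 11111)
  bit 0 = 1: r = r^2 * 30 mod 43 = 1^2 * 30 = 1*30 = 30
  bit 1 = 1: r = r^2 * 30 mod 43 = 30^2 * 30 = 40*30 = 39
  bit 2 = 1: r = r^2 * 30 mod 43 = 39^2 * 30 = 16*30 = 7
  bit 3 = 1: r = r^2 * 30 mod 43 = 7^2 * 30 = 6*30 = 8
  bit 4 = 1: r = r^2 * 30 mod 43 = 8^2 * 30 = 21*30 = 28
  -> B = 28
s = B^a = 28^8 mod 43  (bits of 8 = 1000)
  bit 0 = 1: r = r^2 * 28 mod 43 = 1^2 * 28 = 1*28 = 28
  bit 1 = 0: r = r^2 mod 43 = 28^2 = 10
  bit 2 = 0: r = r^2 mod 43 = 10^2 = 14
  bit 3 = 0: r = r^2 mod 43 = 14^2 = 24
  -> s = B^a = 24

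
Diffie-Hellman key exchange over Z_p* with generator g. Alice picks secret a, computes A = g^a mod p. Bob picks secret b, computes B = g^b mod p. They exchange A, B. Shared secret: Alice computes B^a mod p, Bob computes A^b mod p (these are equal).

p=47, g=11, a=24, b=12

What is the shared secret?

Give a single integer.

Answer: 6

Derivation:
A = 11^24 mod 47  (bits of 24 = 11000)
  bit 0 = 1: r = r^2 * 11 mod 47 = 1^2 * 11 = 1*11 = 11
  bit 1 = 1: r = r^2 * 11 mod 47 = 11^2 * 11 = 27*11 = 15
  bit 2 = 0: r = r^2 mod 47 = 15^2 = 37
  bit 3 = 0: r = r^2 mod 47 = 37^2 = 6
  bit 4 = 0: r = r^2 mod 47 = 6^2 = 36
  -> A = 36
B = 11^12 mod 47  (bits of 12 = 1100)
  bit 0 = 1: r = r^2 * 11 mod 47 = 1^2 * 11 = 1*11 = 11
  bit 1 = 1: r = r^2 * 11 mod 47 = 11^2 * 11 = 27*11 = 15
  bit 2 = 0: r = r^2 mod 47 = 15^2 = 37
  bit 3 = 0: r = r^2 mod 47 = 37^2 = 6
  -> B = 6
s = B^a = 6^24 mod 47  (bits of 24 = 11000)
  bit 0 = 1: r = r^2 * 6 mod 47 = 1^2 * 6 = 1*6 = 6
  bit 1 = 1: r = r^2 * 6 mod 47 = 6^2 * 6 = 36*6 = 28
  bit 2 = 0: r = r^2 mod 47 = 28^2 = 32
  bit 3 = 0: r = r^2 mod 47 = 32^2 = 37
  bit 4 = 0: r = r^2 mod 47 = 37^2 = 6
  -> s = B^a = 6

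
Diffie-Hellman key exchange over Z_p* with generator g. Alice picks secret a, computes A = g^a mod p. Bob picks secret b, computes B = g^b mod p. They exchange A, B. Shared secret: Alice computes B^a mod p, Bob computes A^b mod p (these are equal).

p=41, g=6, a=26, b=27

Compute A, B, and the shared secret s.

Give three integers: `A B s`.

Answer: 2 12 5

Derivation:
A = 6^26 mod 41  (bits of 26 = 11010)
  bit 0 = 1: r = r^2 * 6 mod 41 = 1^2 * 6 = 1*6 = 6
  bit 1 = 1: r = r^2 * 6 mod 41 = 6^2 * 6 = 36*6 = 11
  bit 2 = 0: r = r^2 mod 41 = 11^2 = 39
  bit 3 = 1: r = r^2 * 6 mod 41 = 39^2 * 6 = 4*6 = 24
  bit 4 = 0: r = r^2 mod 41 = 24^2 = 2
  -> A = 2
B = 6^27 mod 41  (bits of 27 = 11011)
  bit 0 = 1: r = r^2 * 6 mod 41 = 1^2 * 6 = 1*6 = 6
  bit 1 = 1: r = r^2 * 6 mod 41 = 6^2 * 6 = 36*6 = 11
  bit 2 = 0: r = r^2 mod 41 = 11^2 = 39
  bit 3 = 1: r = r^2 * 6 mod 41 = 39^2 * 6 = 4*6 = 24
  bit 4 = 1: r = r^2 * 6 mod 41 = 24^2 * 6 = 2*6 = 12
  -> B = 12
s = B^a = 12^26 mod 41  (bits of 26 = 11010)
  bit 0 = 1: r = r^2 * 12 mod 41 = 1^2 * 12 = 1*12 = 12
  bit 1 = 1: r = r^2 * 12 mod 41 = 12^2 * 12 = 21*12 = 6
  bit 2 = 0: r = r^2 mod 41 = 6^2 = 36
  bit 3 = 1: r = r^2 * 12 mod 41 = 36^2 * 12 = 25*12 = 13
  bit 4 = 0: r = r^2 mod 41 = 13^2 = 5
  -> s = B^a = 5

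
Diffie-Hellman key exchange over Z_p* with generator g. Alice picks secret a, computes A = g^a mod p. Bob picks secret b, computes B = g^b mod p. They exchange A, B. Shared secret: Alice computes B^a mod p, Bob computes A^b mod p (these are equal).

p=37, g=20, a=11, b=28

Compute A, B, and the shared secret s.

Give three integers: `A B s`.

Answer: 5 9 7

Derivation:
A = 20^11 mod 37  (bits of 11 = 1011)
  bit 0 = 1: r = r^2 * 20 mod 37 = 1^2 * 20 = 1*20 = 20
  bit 1 = 0: r = r^2 mod 37 = 20^2 = 30
  bit 2 = 1: r = r^2 * 20 mod 37 = 30^2 * 20 = 12*20 = 18
  bit 3 = 1: r = r^2 * 20 mod 37 = 18^2 * 20 = 28*20 = 5
  -> A = 5
B = 20^28 mod 37  (bits of 28 = 11100)
  bit 0 = 1: r = r^2 * 20 mod 37 = 1^2 * 20 = 1*20 = 20
  bit 1 = 1: r = r^2 * 20 mod 37 = 20^2 * 20 = 30*20 = 8
  bit 2 = 1: r = r^2 * 20 mod 37 = 8^2 * 20 = 27*20 = 22
  bit 3 = 0: r = r^2 mod 37 = 22^2 = 3
  bit 4 = 0: r = r^2 mod 37 = 3^2 = 9
  -> B = 9
s = B^a = 9^11 mod 37  (bits of 11 = 1011)
  bit 0 = 1: r = r^2 * 9 mod 37 = 1^2 * 9 = 1*9 = 9
  bit 1 = 0: r = r^2 mod 37 = 9^2 = 7
  bit 2 = 1: r = r^2 * 9 mod 37 = 7^2 * 9 = 12*9 = 34
  bit 3 = 1: r = r^2 * 9 mod 37 = 34^2 * 9 = 9*9 = 7
  -> s = B^a = 7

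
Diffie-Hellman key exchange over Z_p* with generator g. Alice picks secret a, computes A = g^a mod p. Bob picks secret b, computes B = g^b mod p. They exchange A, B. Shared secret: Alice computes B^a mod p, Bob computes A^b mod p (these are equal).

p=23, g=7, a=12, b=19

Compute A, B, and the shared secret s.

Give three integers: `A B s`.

A = 7^12 mod 23  (bits of 12 = 1100)
  bit 0 = 1: r = r^2 * 7 mod 23 = 1^2 * 7 = 1*7 = 7
  bit 1 = 1: r = r^2 * 7 mod 23 = 7^2 * 7 = 3*7 = 21
  bit 2 = 0: r = r^2 mod 23 = 21^2 = 4
  bit 3 = 0: r = r^2 mod 23 = 4^2 = 16
  -> A = 16
B = 7^19 mod 23  (bits of 19 = 10011)
  bit 0 = 1: r = r^2 * 7 mod 23 = 1^2 * 7 = 1*7 = 7
  bit 1 = 0: r = r^2 mod 23 = 7^2 = 3
  bit 2 = 0: r = r^2 mod 23 = 3^2 = 9
  bit 3 = 1: r = r^2 * 7 mod 23 = 9^2 * 7 = 12*7 = 15
  bit 4 = 1: r = r^2 * 7 mod 23 = 15^2 * 7 = 18*7 = 11
  -> B = 11
s = B^a = 11^12 mod 23  (bits of 12 = 1100)
  bit 0 = 1: r = r^2 * 11 mod 23 = 1^2 * 11 = 1*11 = 11
  bit 1 = 1: r = r^2 * 11 mod 23 = 11^2 * 11 = 6*11 = 20
  bit 2 = 0: r = r^2 mod 23 = 20^2 = 9
  bit 3 = 0: r = r^2 mod 23 = 9^2 = 12
  -> s = B^a = 12

Answer: 16 11 12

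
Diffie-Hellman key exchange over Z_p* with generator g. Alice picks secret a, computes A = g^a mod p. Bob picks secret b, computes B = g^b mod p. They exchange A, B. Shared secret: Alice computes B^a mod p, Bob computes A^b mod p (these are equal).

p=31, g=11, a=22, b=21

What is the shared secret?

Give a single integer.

A = 11^22 mod 31  (bits of 22 = 10110)
  bit 0 = 1: r = r^2 * 11 mod 31 = 1^2 * 11 = 1*11 = 11
  bit 1 = 0: r = r^2 mod 31 = 11^2 = 28
  bit 2 = 1: r = r^2 * 11 mod 31 = 28^2 * 11 = 9*11 = 6
  bit 3 = 1: r = r^2 * 11 mod 31 = 6^2 * 11 = 5*11 = 24
  bit 4 = 0: r = r^2 mod 31 = 24^2 = 18
  -> A = 18
B = 11^21 mod 31  (bits of 21 = 10101)
  bit 0 = 1: r = r^2 * 11 mod 31 = 1^2 * 11 = 1*11 = 11
  bit 1 = 0: r = r^2 mod 31 = 11^2 = 28
  bit 2 = 1: r = r^2 * 11 mod 31 = 28^2 * 11 = 9*11 = 6
  bit 3 = 0: r = r^2 mod 31 = 6^2 = 5
  bit 4 = 1: r = r^2 * 11 mod 31 = 5^2 * 11 = 25*11 = 27
  -> B = 27
s = B^a = 27^22 mod 31  (bits of 22 = 10110)
  bit 0 = 1: r = r^2 * 27 mod 31 = 1^2 * 27 = 1*27 = 27
  bit 1 = 0: r = r^2 mod 31 = 27^2 = 16
  bit 2 = 1: r = r^2 * 27 mod 31 = 16^2 * 27 = 8*27 = 30
  bit 3 = 1: r = r^2 * 27 mod 31 = 30^2 * 27 = 1*27 = 27
  bit 4 = 0: r = r^2 mod 31 = 27^2 = 16
  -> s = B^a = 16

Answer: 16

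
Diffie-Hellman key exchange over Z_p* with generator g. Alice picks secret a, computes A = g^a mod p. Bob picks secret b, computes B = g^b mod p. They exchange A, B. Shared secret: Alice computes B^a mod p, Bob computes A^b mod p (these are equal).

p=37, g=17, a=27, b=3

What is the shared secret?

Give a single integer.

A = 17^27 mod 37  (bits of 27 = 11011)
  bit 0 = 1: r = r^2 * 17 mod 37 = 1^2 * 17 = 1*17 = 17
  bit 1 = 1: r = r^2 * 17 mod 37 = 17^2 * 17 = 30*17 = 29
  bit 2 = 0: r = r^2 mod 37 = 29^2 = 27
  bit 3 = 1: r = r^2 * 17 mod 37 = 27^2 * 17 = 26*17 = 35
  bit 4 = 1: r = r^2 * 17 mod 37 = 35^2 * 17 = 4*17 = 31
  -> A = 31
B = 17^3 mod 37  (bits of 3 = 11)
  bit 0 = 1: r = r^2 * 17 mod 37 = 1^2 * 17 = 1*17 = 17
  bit 1 = 1: r = r^2 * 17 mod 37 = 17^2 * 17 = 30*17 = 29
  -> B = 29
s = B^a = 29^27 mod 37  (bits of 27 = 11011)
  bit 0 = 1: r = r^2 * 29 mod 37 = 1^2 * 29 = 1*29 = 29
  bit 1 = 1: r = r^2 * 29 mod 37 = 29^2 * 29 = 27*29 = 6
  bit 2 = 0: r = r^2 mod 37 = 6^2 = 36
  bit 3 = 1: r = r^2 * 29 mod 37 = 36^2 * 29 = 1*29 = 29
  bit 4 = 1: r = r^2 * 29 mod 37 = 29^2 * 29 = 27*29 = 6
  -> s = B^a = 6

Answer: 6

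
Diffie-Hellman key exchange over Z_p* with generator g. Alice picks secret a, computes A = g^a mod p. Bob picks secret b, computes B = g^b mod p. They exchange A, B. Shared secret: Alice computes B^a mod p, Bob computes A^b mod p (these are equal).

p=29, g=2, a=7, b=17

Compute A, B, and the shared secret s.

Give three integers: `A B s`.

Answer: 12 21 12

Derivation:
A = 2^7 mod 29  (bits of 7 = 111)
  bit 0 = 1: r = r^2 * 2 mod 29 = 1^2 * 2 = 1*2 = 2
  bit 1 = 1: r = r^2 * 2 mod 29 = 2^2 * 2 = 4*2 = 8
  bit 2 = 1: r = r^2 * 2 mod 29 = 8^2 * 2 = 6*2 = 12
  -> A = 12
B = 2^17 mod 29  (bits of 17 = 10001)
  bit 0 = 1: r = r^2 * 2 mod 29 = 1^2 * 2 = 1*2 = 2
  bit 1 = 0: r = r^2 mod 29 = 2^2 = 4
  bit 2 = 0: r = r^2 mod 29 = 4^2 = 16
  bit 3 = 0: r = r^2 mod 29 = 16^2 = 24
  bit 4 = 1: r = r^2 * 2 mod 29 = 24^2 * 2 = 25*2 = 21
  -> B = 21
s = B^a = 21^7 mod 29  (bits of 7 = 111)
  bit 0 = 1: r = r^2 * 21 mod 29 = 1^2 * 21 = 1*21 = 21
  bit 1 = 1: r = r^2 * 21 mod 29 = 21^2 * 21 = 6*21 = 10
  bit 2 = 1: r = r^2 * 21 mod 29 = 10^2 * 21 = 13*21 = 12
  -> s = B^a = 12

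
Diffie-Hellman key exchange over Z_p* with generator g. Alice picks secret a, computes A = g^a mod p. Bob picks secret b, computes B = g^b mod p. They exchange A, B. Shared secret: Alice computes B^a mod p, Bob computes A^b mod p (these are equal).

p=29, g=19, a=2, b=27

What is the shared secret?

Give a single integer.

A = 19^2 mod 29  (bits of 2 = 10)
  bit 0 = 1: r = r^2 * 19 mod 29 = 1^2 * 19 = 1*19 = 19
  bit 1 = 0: r = r^2 mod 29 = 19^2 = 13
  -> A = 13
B = 19^27 mod 29  (bits of 27 = 11011)
  bit 0 = 1: r = r^2 * 19 mod 29 = 1^2 * 19 = 1*19 = 19
  bit 1 = 1: r = r^2 * 19 mod 29 = 19^2 * 19 = 13*19 = 15
  bit 2 = 0: r = r^2 mod 29 = 15^2 = 22
  bit 3 = 1: r = r^2 * 19 mod 29 = 22^2 * 19 = 20*19 = 3
  bit 4 = 1: r = r^2 * 19 mod 29 = 3^2 * 19 = 9*19 = 26
  -> B = 26
s = B^a = 26^2 mod 29  (bits of 2 = 10)
  bit 0 = 1: r = r^2 * 26 mod 29 = 1^2 * 26 = 1*26 = 26
  bit 1 = 0: r = r^2 mod 29 = 26^2 = 9
  -> s = B^a = 9

Answer: 9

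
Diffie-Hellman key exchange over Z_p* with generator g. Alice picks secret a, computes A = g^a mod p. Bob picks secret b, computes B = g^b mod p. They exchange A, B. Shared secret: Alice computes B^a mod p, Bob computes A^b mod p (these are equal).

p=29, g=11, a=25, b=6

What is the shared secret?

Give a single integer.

A = 11^25 mod 29  (bits of 25 = 11001)
  bit 0 = 1: r = r^2 * 11 mod 29 = 1^2 * 11 = 1*11 = 11
  bit 1 = 1: r = r^2 * 11 mod 29 = 11^2 * 11 = 5*11 = 26
  bit 2 = 0: r = r^2 mod 29 = 26^2 = 9
  bit 3 = 0: r = r^2 mod 29 = 9^2 = 23
  bit 4 = 1: r = r^2 * 11 mod 29 = 23^2 * 11 = 7*11 = 19
  -> A = 19
B = 11^6 mod 29  (bits of 6 = 110)
  bit 0 = 1: r = r^2 * 11 mod 29 = 1^2 * 11 = 1*11 = 11
  bit 1 = 1: r = r^2 * 11 mod 29 = 11^2 * 11 = 5*11 = 26
  bit 2 = 0: r = r^2 mod 29 = 26^2 = 9
  -> B = 9
s = B^a = 9^25 mod 29  (bits of 25 = 11001)
  bit 0 = 1: r = r^2 * 9 mod 29 = 1^2 * 9 = 1*9 = 9
  bit 1 = 1: r = r^2 * 9 mod 29 = 9^2 * 9 = 23*9 = 4
  bit 2 = 0: r = r^2 mod 29 = 4^2 = 16
  bit 3 = 0: r = r^2 mod 29 = 16^2 = 24
  bit 4 = 1: r = r^2 * 9 mod 29 = 24^2 * 9 = 25*9 = 22
  -> s = B^a = 22

Answer: 22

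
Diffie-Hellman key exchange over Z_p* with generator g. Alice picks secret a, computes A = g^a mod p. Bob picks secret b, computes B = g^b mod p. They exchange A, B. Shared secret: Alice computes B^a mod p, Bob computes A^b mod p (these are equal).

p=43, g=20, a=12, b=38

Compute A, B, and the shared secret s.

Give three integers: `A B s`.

Answer: 16 14 11

Derivation:
A = 20^12 mod 43  (bits of 12 = 1100)
  bit 0 = 1: r = r^2 * 20 mod 43 = 1^2 * 20 = 1*20 = 20
  bit 1 = 1: r = r^2 * 20 mod 43 = 20^2 * 20 = 13*20 = 2
  bit 2 = 0: r = r^2 mod 43 = 2^2 = 4
  bit 3 = 0: r = r^2 mod 43 = 4^2 = 16
  -> A = 16
B = 20^38 mod 43  (bits of 38 = 100110)
  bit 0 = 1: r = r^2 * 20 mod 43 = 1^2 * 20 = 1*20 = 20
  bit 1 = 0: r = r^2 mod 43 = 20^2 = 13
  bit 2 = 0: r = r^2 mod 43 = 13^2 = 40
  bit 3 = 1: r = r^2 * 20 mod 43 = 40^2 * 20 = 9*20 = 8
  bit 4 = 1: r = r^2 * 20 mod 43 = 8^2 * 20 = 21*20 = 33
  bit 5 = 0: r = r^2 mod 43 = 33^2 = 14
  -> B = 14
s = B^a = 14^12 mod 43  (bits of 12 = 1100)
  bit 0 = 1: r = r^2 * 14 mod 43 = 1^2 * 14 = 1*14 = 14
  bit 1 = 1: r = r^2 * 14 mod 43 = 14^2 * 14 = 24*14 = 35
  bit 2 = 0: r = r^2 mod 43 = 35^2 = 21
  bit 3 = 0: r = r^2 mod 43 = 21^2 = 11
  -> s = B^a = 11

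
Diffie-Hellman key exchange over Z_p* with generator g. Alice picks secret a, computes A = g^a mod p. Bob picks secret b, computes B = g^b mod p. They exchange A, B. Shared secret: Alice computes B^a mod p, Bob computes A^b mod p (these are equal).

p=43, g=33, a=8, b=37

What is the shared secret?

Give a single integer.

Answer: 14

Derivation:
A = 33^8 mod 43  (bits of 8 = 1000)
  bit 0 = 1: r = r^2 * 33 mod 43 = 1^2 * 33 = 1*33 = 33
  bit 1 = 0: r = r^2 mod 43 = 33^2 = 14
  bit 2 = 0: r = r^2 mod 43 = 14^2 = 24
  bit 3 = 0: r = r^2 mod 43 = 24^2 = 17
  -> A = 17
B = 33^37 mod 43  (bits of 37 = 100101)
  bit 0 = 1: r = r^2 * 33 mod 43 = 1^2 * 33 = 1*33 = 33
  bit 1 = 0: r = r^2 mod 43 = 33^2 = 14
  bit 2 = 0: r = r^2 mod 43 = 14^2 = 24
  bit 3 = 1: r = r^2 * 33 mod 43 = 24^2 * 33 = 17*33 = 2
  bit 4 = 0: r = r^2 mod 43 = 2^2 = 4
  bit 5 = 1: r = r^2 * 33 mod 43 = 4^2 * 33 = 16*33 = 12
  -> B = 12
s = B^a = 12^8 mod 43  (bits of 8 = 1000)
  bit 0 = 1: r = r^2 * 12 mod 43 = 1^2 * 12 = 1*12 = 12
  bit 1 = 0: r = r^2 mod 43 = 12^2 = 15
  bit 2 = 0: r = r^2 mod 43 = 15^2 = 10
  bit 3 = 0: r = r^2 mod 43 = 10^2 = 14
  -> s = B^a = 14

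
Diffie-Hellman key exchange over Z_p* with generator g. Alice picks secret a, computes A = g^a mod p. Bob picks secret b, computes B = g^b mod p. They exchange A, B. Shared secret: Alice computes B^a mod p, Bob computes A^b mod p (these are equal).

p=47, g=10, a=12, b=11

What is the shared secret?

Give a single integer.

Answer: 42

Derivation:
A = 10^12 mod 47  (bits of 12 = 1100)
  bit 0 = 1: r = r^2 * 10 mod 47 = 1^2 * 10 = 1*10 = 10
  bit 1 = 1: r = r^2 * 10 mod 47 = 10^2 * 10 = 6*10 = 13
  bit 2 = 0: r = r^2 mod 47 = 13^2 = 28
  bit 3 = 0: r = r^2 mod 47 = 28^2 = 32
  -> A = 32
B = 10^11 mod 47  (bits of 11 = 1011)
  bit 0 = 1: r = r^2 * 10 mod 47 = 1^2 * 10 = 1*10 = 10
  bit 1 = 0: r = r^2 mod 47 = 10^2 = 6
  bit 2 = 1: r = r^2 * 10 mod 47 = 6^2 * 10 = 36*10 = 31
  bit 3 = 1: r = r^2 * 10 mod 47 = 31^2 * 10 = 21*10 = 22
  -> B = 22
s = B^a = 22^12 mod 47  (bits of 12 = 1100)
  bit 0 = 1: r = r^2 * 22 mod 47 = 1^2 * 22 = 1*22 = 22
  bit 1 = 1: r = r^2 * 22 mod 47 = 22^2 * 22 = 14*22 = 26
  bit 2 = 0: r = r^2 mod 47 = 26^2 = 18
  bit 3 = 0: r = r^2 mod 47 = 18^2 = 42
  -> s = B^a = 42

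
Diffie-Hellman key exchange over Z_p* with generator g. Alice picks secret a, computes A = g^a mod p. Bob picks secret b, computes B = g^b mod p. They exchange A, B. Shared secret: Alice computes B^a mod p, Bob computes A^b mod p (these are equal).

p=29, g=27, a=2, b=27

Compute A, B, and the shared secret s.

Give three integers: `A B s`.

Answer: 4 14 22

Derivation:
A = 27^2 mod 29  (bits of 2 = 10)
  bit 0 = 1: r = r^2 * 27 mod 29 = 1^2 * 27 = 1*27 = 27
  bit 1 = 0: r = r^2 mod 29 = 27^2 = 4
  -> A = 4
B = 27^27 mod 29  (bits of 27 = 11011)
  bit 0 = 1: r = r^2 * 27 mod 29 = 1^2 * 27 = 1*27 = 27
  bit 1 = 1: r = r^2 * 27 mod 29 = 27^2 * 27 = 4*27 = 21
  bit 2 = 0: r = r^2 mod 29 = 21^2 = 6
  bit 3 = 1: r = r^2 * 27 mod 29 = 6^2 * 27 = 7*27 = 15
  bit 4 = 1: r = r^2 * 27 mod 29 = 15^2 * 27 = 22*27 = 14
  -> B = 14
s = B^a = 14^2 mod 29  (bits of 2 = 10)
  bit 0 = 1: r = r^2 * 14 mod 29 = 1^2 * 14 = 1*14 = 14
  bit 1 = 0: r = r^2 mod 29 = 14^2 = 22
  -> s = B^a = 22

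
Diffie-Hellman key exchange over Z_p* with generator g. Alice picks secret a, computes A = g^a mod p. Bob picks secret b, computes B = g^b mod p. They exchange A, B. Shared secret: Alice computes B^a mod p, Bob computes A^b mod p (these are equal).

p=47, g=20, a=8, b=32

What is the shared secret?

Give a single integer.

Answer: 37

Derivation:
A = 20^8 mod 47  (bits of 8 = 1000)
  bit 0 = 1: r = r^2 * 20 mod 47 = 1^2 * 20 = 1*20 = 20
  bit 1 = 0: r = r^2 mod 47 = 20^2 = 24
  bit 2 = 0: r = r^2 mod 47 = 24^2 = 12
  bit 3 = 0: r = r^2 mod 47 = 12^2 = 3
  -> A = 3
B = 20^32 mod 47  (bits of 32 = 100000)
  bit 0 = 1: r = r^2 * 20 mod 47 = 1^2 * 20 = 1*20 = 20
  bit 1 = 0: r = r^2 mod 47 = 20^2 = 24
  bit 2 = 0: r = r^2 mod 47 = 24^2 = 12
  bit 3 = 0: r = r^2 mod 47 = 12^2 = 3
  bit 4 = 0: r = r^2 mod 47 = 3^2 = 9
  bit 5 = 0: r = r^2 mod 47 = 9^2 = 34
  -> B = 34
s = B^a = 34^8 mod 47  (bits of 8 = 1000)
  bit 0 = 1: r = r^2 * 34 mod 47 = 1^2 * 34 = 1*34 = 34
  bit 1 = 0: r = r^2 mod 47 = 34^2 = 28
  bit 2 = 0: r = r^2 mod 47 = 28^2 = 32
  bit 3 = 0: r = r^2 mod 47 = 32^2 = 37
  -> s = B^a = 37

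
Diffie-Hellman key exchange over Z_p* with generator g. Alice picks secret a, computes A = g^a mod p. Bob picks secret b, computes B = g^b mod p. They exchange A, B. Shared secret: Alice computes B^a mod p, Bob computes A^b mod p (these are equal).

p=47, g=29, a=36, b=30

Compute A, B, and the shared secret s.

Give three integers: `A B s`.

A = 29^36 mod 47  (bits of 36 = 100100)
  bit 0 = 1: r = r^2 * 29 mod 47 = 1^2 * 29 = 1*29 = 29
  bit 1 = 0: r = r^2 mod 47 = 29^2 = 42
  bit 2 = 0: r = r^2 mod 47 = 42^2 = 25
  bit 3 = 1: r = r^2 * 29 mod 47 = 25^2 * 29 = 14*29 = 30
  bit 4 = 0: r = r^2 mod 47 = 30^2 = 7
  bit 5 = 0: r = r^2 mod 47 = 7^2 = 2
  -> A = 2
B = 29^30 mod 47  (bits of 30 = 11110)
  bit 0 = 1: r = r^2 * 29 mod 47 = 1^2 * 29 = 1*29 = 29
  bit 1 = 1: r = r^2 * 29 mod 47 = 29^2 * 29 = 42*29 = 43
  bit 2 = 1: r = r^2 * 29 mod 47 = 43^2 * 29 = 16*29 = 41
  bit 3 = 1: r = r^2 * 29 mod 47 = 41^2 * 29 = 36*29 = 10
  bit 4 = 0: r = r^2 mod 47 = 10^2 = 6
  -> B = 6
s = B^a = 6^36 mod 47  (bits of 36 = 100100)
  bit 0 = 1: r = r^2 * 6 mod 47 = 1^2 * 6 = 1*6 = 6
  bit 1 = 0: r = r^2 mod 47 = 6^2 = 36
  bit 2 = 0: r = r^2 mod 47 = 36^2 = 27
  bit 3 = 1: r = r^2 * 6 mod 47 = 27^2 * 6 = 24*6 = 3
  bit 4 = 0: r = r^2 mod 47 = 3^2 = 9
  bit 5 = 0: r = r^2 mod 47 = 9^2 = 34
  -> s = B^a = 34

Answer: 2 6 34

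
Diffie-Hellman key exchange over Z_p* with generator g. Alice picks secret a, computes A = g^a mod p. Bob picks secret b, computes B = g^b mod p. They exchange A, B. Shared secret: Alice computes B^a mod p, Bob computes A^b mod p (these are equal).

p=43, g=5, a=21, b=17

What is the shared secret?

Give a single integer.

Answer: 42

Derivation:
A = 5^21 mod 43  (bits of 21 = 10101)
  bit 0 = 1: r = r^2 * 5 mod 43 = 1^2 * 5 = 1*5 = 5
  bit 1 = 0: r = r^2 mod 43 = 5^2 = 25
  bit 2 = 1: r = r^2 * 5 mod 43 = 25^2 * 5 = 23*5 = 29
  bit 3 = 0: r = r^2 mod 43 = 29^2 = 24
  bit 4 = 1: r = r^2 * 5 mod 43 = 24^2 * 5 = 17*5 = 42
  -> A = 42
B = 5^17 mod 43  (bits of 17 = 10001)
  bit 0 = 1: r = r^2 * 5 mod 43 = 1^2 * 5 = 1*5 = 5
  bit 1 = 0: r = r^2 mod 43 = 5^2 = 25
  bit 2 = 0: r = r^2 mod 43 = 25^2 = 23
  bit 3 = 0: r = r^2 mod 43 = 23^2 = 13
  bit 4 = 1: r = r^2 * 5 mod 43 = 13^2 * 5 = 40*5 = 28
  -> B = 28
s = B^a = 28^21 mod 43  (bits of 21 = 10101)
  bit 0 = 1: r = r^2 * 28 mod 43 = 1^2 * 28 = 1*28 = 28
  bit 1 = 0: r = r^2 mod 43 = 28^2 = 10
  bit 2 = 1: r = r^2 * 28 mod 43 = 10^2 * 28 = 14*28 = 5
  bit 3 = 0: r = r^2 mod 43 = 5^2 = 25
  bit 4 = 1: r = r^2 * 28 mod 43 = 25^2 * 28 = 23*28 = 42
  -> s = B^a = 42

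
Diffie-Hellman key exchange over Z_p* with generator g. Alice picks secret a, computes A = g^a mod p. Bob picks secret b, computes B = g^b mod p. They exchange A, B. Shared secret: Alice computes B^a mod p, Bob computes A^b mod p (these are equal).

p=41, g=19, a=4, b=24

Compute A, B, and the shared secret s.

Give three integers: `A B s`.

Answer: 23 18 16

Derivation:
A = 19^4 mod 41  (bits of 4 = 100)
  bit 0 = 1: r = r^2 * 19 mod 41 = 1^2 * 19 = 1*19 = 19
  bit 1 = 0: r = r^2 mod 41 = 19^2 = 33
  bit 2 = 0: r = r^2 mod 41 = 33^2 = 23
  -> A = 23
B = 19^24 mod 41  (bits of 24 = 11000)
  bit 0 = 1: r = r^2 * 19 mod 41 = 1^2 * 19 = 1*19 = 19
  bit 1 = 1: r = r^2 * 19 mod 41 = 19^2 * 19 = 33*19 = 12
  bit 2 = 0: r = r^2 mod 41 = 12^2 = 21
  bit 3 = 0: r = r^2 mod 41 = 21^2 = 31
  bit 4 = 0: r = r^2 mod 41 = 31^2 = 18
  -> B = 18
s = B^a = 18^4 mod 41  (bits of 4 = 100)
  bit 0 = 1: r = r^2 * 18 mod 41 = 1^2 * 18 = 1*18 = 18
  bit 1 = 0: r = r^2 mod 41 = 18^2 = 37
  bit 2 = 0: r = r^2 mod 41 = 37^2 = 16
  -> s = B^a = 16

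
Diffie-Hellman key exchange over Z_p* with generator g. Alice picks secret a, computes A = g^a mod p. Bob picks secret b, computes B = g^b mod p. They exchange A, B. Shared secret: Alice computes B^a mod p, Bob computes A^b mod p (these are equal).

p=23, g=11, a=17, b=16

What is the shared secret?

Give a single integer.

A = 11^17 mod 23  (bits of 17 = 10001)
  bit 0 = 1: r = r^2 * 11 mod 23 = 1^2 * 11 = 1*11 = 11
  bit 1 = 0: r = r^2 mod 23 = 11^2 = 6
  bit 2 = 0: r = r^2 mod 23 = 6^2 = 13
  bit 3 = 0: r = r^2 mod 23 = 13^2 = 8
  bit 4 = 1: r = r^2 * 11 mod 23 = 8^2 * 11 = 18*11 = 14
  -> A = 14
B = 11^16 mod 23  (bits of 16 = 10000)
  bit 0 = 1: r = r^2 * 11 mod 23 = 1^2 * 11 = 1*11 = 11
  bit 1 = 0: r = r^2 mod 23 = 11^2 = 6
  bit 2 = 0: r = r^2 mod 23 = 6^2 = 13
  bit 3 = 0: r = r^2 mod 23 = 13^2 = 8
  bit 4 = 0: r = r^2 mod 23 = 8^2 = 18
  -> B = 18
s = B^a = 18^17 mod 23  (bits of 17 = 10001)
  bit 0 = 1: r = r^2 * 18 mod 23 = 1^2 * 18 = 1*18 = 18
  bit 1 = 0: r = r^2 mod 23 = 18^2 = 2
  bit 2 = 0: r = r^2 mod 23 = 2^2 = 4
  bit 3 = 0: r = r^2 mod 23 = 4^2 = 16
  bit 4 = 1: r = r^2 * 18 mod 23 = 16^2 * 18 = 3*18 = 8
  -> s = B^a = 8

Answer: 8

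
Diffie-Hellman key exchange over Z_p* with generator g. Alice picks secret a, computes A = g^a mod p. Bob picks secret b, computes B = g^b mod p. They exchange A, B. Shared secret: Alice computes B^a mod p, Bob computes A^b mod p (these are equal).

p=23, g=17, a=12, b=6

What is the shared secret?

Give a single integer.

A = 17^12 mod 23  (bits of 12 = 1100)
  bit 0 = 1: r = r^2 * 17 mod 23 = 1^2 * 17 = 1*17 = 17
  bit 1 = 1: r = r^2 * 17 mod 23 = 17^2 * 17 = 13*17 = 14
  bit 2 = 0: r = r^2 mod 23 = 14^2 = 12
  bit 3 = 0: r = r^2 mod 23 = 12^2 = 6
  -> A = 6
B = 17^6 mod 23  (bits of 6 = 110)
  bit 0 = 1: r = r^2 * 17 mod 23 = 1^2 * 17 = 1*17 = 17
  bit 1 = 1: r = r^2 * 17 mod 23 = 17^2 * 17 = 13*17 = 14
  bit 2 = 0: r = r^2 mod 23 = 14^2 = 12
  -> B = 12
s = B^a = 12^12 mod 23  (bits of 12 = 1100)
  bit 0 = 1: r = r^2 * 12 mod 23 = 1^2 * 12 = 1*12 = 12
  bit 1 = 1: r = r^2 * 12 mod 23 = 12^2 * 12 = 6*12 = 3
  bit 2 = 0: r = r^2 mod 23 = 3^2 = 9
  bit 3 = 0: r = r^2 mod 23 = 9^2 = 12
  -> s = B^a = 12

Answer: 12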